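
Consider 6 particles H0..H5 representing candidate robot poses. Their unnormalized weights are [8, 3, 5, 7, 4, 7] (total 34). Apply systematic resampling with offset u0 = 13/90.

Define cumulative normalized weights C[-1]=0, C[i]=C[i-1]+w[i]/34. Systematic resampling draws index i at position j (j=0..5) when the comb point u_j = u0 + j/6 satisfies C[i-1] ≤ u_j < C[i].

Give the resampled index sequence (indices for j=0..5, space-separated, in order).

0 1 3 3 5 5

C = [4/17, 11/34, 8/17, 23/34, 27/34, 1]
j=0: u_0=13/90 ∈ [0, 4/17) → index 0
j=1: u_1=14/45 ∈ [4/17, 11/34) → index 1
j=2: u_2=43/90 ∈ [8/17, 23/34) → index 3
j=3: u_3=29/45 ∈ [8/17, 23/34) → index 3
j=4: u_4=73/90 ∈ [27/34, 1) → index 5
j=5: u_5=44/45 ∈ [27/34, 1) → index 5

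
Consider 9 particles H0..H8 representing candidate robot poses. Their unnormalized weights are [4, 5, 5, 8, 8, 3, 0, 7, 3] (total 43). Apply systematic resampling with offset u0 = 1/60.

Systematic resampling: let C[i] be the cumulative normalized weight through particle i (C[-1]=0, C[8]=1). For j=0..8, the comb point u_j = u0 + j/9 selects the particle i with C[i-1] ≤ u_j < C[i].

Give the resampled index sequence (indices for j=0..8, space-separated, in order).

C = [4/43, 9/43, 14/43, 22/43, 30/43, 33/43, 33/43, 40/43, 1]
j=0: u_0=1/60 ∈ [0, 4/43) → index 0
j=1: u_1=23/180 ∈ [4/43, 9/43) → index 1
j=2: u_2=43/180 ∈ [9/43, 14/43) → index 2
j=3: u_3=7/20 ∈ [14/43, 22/43) → index 3
j=4: u_4=83/180 ∈ [14/43, 22/43) → index 3
j=5: u_5=103/180 ∈ [22/43, 30/43) → index 4
j=6: u_6=41/60 ∈ [22/43, 30/43) → index 4
j=7: u_7=143/180 ∈ [33/43, 40/43) → index 7
j=8: u_8=163/180 ∈ [33/43, 40/43) → index 7

0 1 2 3 3 4 4 7 7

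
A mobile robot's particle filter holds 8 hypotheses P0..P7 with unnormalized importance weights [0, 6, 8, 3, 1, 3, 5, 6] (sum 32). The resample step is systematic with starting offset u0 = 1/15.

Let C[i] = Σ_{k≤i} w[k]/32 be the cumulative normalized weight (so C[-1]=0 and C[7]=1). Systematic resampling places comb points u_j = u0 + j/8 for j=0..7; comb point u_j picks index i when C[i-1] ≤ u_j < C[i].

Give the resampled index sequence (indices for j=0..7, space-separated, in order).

1 2 2 3 5 6 7 7

C = [0, 3/16, 7/16, 17/32, 9/16, 21/32, 13/16, 1]
j=0: u_0=1/15 ∈ [0, 3/16) → index 1
j=1: u_1=23/120 ∈ [3/16, 7/16) → index 2
j=2: u_2=19/60 ∈ [3/16, 7/16) → index 2
j=3: u_3=53/120 ∈ [7/16, 17/32) → index 3
j=4: u_4=17/30 ∈ [9/16, 21/32) → index 5
j=5: u_5=83/120 ∈ [21/32, 13/16) → index 6
j=6: u_6=49/60 ∈ [13/16, 1) → index 7
j=7: u_7=113/120 ∈ [13/16, 1) → index 7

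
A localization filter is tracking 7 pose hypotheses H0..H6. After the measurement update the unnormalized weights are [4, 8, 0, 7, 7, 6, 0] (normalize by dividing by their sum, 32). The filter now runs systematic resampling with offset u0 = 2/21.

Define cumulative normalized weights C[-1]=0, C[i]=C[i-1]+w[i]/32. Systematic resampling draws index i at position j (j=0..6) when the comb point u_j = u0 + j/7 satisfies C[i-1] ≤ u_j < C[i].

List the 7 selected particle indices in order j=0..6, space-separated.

C = [1/8, 3/8, 3/8, 19/32, 13/16, 1, 1]
j=0: u_0=2/21 ∈ [0, 1/8) → index 0
j=1: u_1=5/21 ∈ [1/8, 3/8) → index 1
j=2: u_2=8/21 ∈ [3/8, 19/32) → index 3
j=3: u_3=11/21 ∈ [3/8, 19/32) → index 3
j=4: u_4=2/3 ∈ [19/32, 13/16) → index 4
j=5: u_5=17/21 ∈ [19/32, 13/16) → index 4
j=6: u_6=20/21 ∈ [13/16, 1) → index 5

0 1 3 3 4 4 5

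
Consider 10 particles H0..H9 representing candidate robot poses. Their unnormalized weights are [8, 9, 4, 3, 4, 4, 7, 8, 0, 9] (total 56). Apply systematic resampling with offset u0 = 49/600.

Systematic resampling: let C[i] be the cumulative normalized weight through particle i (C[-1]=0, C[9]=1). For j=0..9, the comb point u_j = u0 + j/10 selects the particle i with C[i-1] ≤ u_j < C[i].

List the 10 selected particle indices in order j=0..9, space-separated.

C = [1/7, 17/56, 3/8, 3/7, 1/2, 4/7, 39/56, 47/56, 47/56, 1]
j=0: u_0=49/600 ∈ [0, 1/7) → index 0
j=1: u_1=109/600 ∈ [1/7, 17/56) → index 1
j=2: u_2=169/600 ∈ [1/7, 17/56) → index 1
j=3: u_3=229/600 ∈ [3/8, 3/7) → index 3
j=4: u_4=289/600 ∈ [3/7, 1/2) → index 4
j=5: u_5=349/600 ∈ [4/7, 39/56) → index 6
j=6: u_6=409/600 ∈ [4/7, 39/56) → index 6
j=7: u_7=469/600 ∈ [39/56, 47/56) → index 7
j=8: u_8=529/600 ∈ [47/56, 1) → index 9
j=9: u_9=589/600 ∈ [47/56, 1) → index 9

0 1 1 3 4 6 6 7 9 9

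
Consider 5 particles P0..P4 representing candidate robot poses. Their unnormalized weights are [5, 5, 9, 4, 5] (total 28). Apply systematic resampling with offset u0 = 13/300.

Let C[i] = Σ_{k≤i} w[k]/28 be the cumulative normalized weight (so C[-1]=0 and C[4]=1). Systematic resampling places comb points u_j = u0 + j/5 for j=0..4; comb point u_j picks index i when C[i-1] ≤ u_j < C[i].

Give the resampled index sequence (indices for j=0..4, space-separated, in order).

C = [5/28, 5/14, 19/28, 23/28, 1]
j=0: u_0=13/300 ∈ [0, 5/28) → index 0
j=1: u_1=73/300 ∈ [5/28, 5/14) → index 1
j=2: u_2=133/300 ∈ [5/14, 19/28) → index 2
j=3: u_3=193/300 ∈ [5/14, 19/28) → index 2
j=4: u_4=253/300 ∈ [23/28, 1) → index 4

0 1 2 2 4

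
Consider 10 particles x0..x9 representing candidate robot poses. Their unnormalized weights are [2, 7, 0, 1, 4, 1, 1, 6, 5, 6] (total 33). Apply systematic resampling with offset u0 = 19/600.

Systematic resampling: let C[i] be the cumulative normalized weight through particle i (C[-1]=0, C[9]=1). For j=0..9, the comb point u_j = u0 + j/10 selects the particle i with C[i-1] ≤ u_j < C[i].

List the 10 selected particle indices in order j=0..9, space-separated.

C = [2/33, 3/11, 3/11, 10/33, 14/33, 5/11, 16/33, 2/3, 9/11, 1]
j=0: u_0=19/600 ∈ [0, 2/33) → index 0
j=1: u_1=79/600 ∈ [2/33, 3/11) → index 1
j=2: u_2=139/600 ∈ [2/33, 3/11) → index 1
j=3: u_3=199/600 ∈ [10/33, 14/33) → index 4
j=4: u_4=259/600 ∈ [14/33, 5/11) → index 5
j=5: u_5=319/600 ∈ [16/33, 2/3) → index 7
j=6: u_6=379/600 ∈ [16/33, 2/3) → index 7
j=7: u_7=439/600 ∈ [2/3, 9/11) → index 8
j=8: u_8=499/600 ∈ [9/11, 1) → index 9
j=9: u_9=559/600 ∈ [9/11, 1) → index 9

0 1 1 4 5 7 7 8 9 9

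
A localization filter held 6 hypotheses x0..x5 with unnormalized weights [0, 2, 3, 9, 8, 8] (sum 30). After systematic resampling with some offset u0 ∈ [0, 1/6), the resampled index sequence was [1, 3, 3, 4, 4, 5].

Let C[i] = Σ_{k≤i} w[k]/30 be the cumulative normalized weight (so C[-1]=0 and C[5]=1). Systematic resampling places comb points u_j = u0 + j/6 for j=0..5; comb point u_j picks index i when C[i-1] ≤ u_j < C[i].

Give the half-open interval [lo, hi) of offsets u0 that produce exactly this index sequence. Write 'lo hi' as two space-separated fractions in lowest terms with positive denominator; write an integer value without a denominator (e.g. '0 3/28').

0 1/15

C = [0, 1/15, 1/6, 7/15, 11/15, 1]
j=0 picked index 1: u0 ∈ [0, 1/15)
j=1 picked index 3: u0 ∈ [0, 3/10)
j=2 picked index 3: u0 ∈ [-1/6, 2/15)
j=3 picked index 4: u0 ∈ [-1/30, 7/30)
j=4 picked index 4: u0 ∈ [-1/5, 1/15)
j=5 picked index 5: u0 ∈ [-1/10, 1/6)
intersection: [0, 1/15)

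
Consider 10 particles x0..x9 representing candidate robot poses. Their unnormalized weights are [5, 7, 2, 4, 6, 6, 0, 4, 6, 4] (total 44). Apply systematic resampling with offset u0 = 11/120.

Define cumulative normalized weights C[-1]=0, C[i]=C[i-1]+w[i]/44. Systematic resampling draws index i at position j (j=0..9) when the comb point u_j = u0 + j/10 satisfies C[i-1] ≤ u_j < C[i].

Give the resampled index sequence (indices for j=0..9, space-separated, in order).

0 1 2 3 4 5 7 8 8 9

C = [5/44, 3/11, 7/22, 9/22, 6/11, 15/22, 15/22, 17/22, 10/11, 1]
j=0: u_0=11/120 ∈ [0, 5/44) → index 0
j=1: u_1=23/120 ∈ [5/44, 3/11) → index 1
j=2: u_2=7/24 ∈ [3/11, 7/22) → index 2
j=3: u_3=47/120 ∈ [7/22, 9/22) → index 3
j=4: u_4=59/120 ∈ [9/22, 6/11) → index 4
j=5: u_5=71/120 ∈ [6/11, 15/22) → index 5
j=6: u_6=83/120 ∈ [15/22, 17/22) → index 7
j=7: u_7=19/24 ∈ [17/22, 10/11) → index 8
j=8: u_8=107/120 ∈ [17/22, 10/11) → index 8
j=9: u_9=119/120 ∈ [10/11, 1) → index 9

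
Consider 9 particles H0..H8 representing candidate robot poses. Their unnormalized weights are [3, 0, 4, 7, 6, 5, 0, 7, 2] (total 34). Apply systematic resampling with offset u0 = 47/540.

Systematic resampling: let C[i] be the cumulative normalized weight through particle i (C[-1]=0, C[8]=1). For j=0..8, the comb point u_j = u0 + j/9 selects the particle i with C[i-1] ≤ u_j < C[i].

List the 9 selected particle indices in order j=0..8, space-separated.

0 2 3 4 4 5 7 7 8

C = [3/34, 3/34, 7/34, 7/17, 10/17, 25/34, 25/34, 16/17, 1]
j=0: u_0=47/540 ∈ [0, 3/34) → index 0
j=1: u_1=107/540 ∈ [3/34, 7/34) → index 2
j=2: u_2=167/540 ∈ [7/34, 7/17) → index 3
j=3: u_3=227/540 ∈ [7/17, 10/17) → index 4
j=4: u_4=287/540 ∈ [7/17, 10/17) → index 4
j=5: u_5=347/540 ∈ [10/17, 25/34) → index 5
j=6: u_6=407/540 ∈ [25/34, 16/17) → index 7
j=7: u_7=467/540 ∈ [25/34, 16/17) → index 7
j=8: u_8=527/540 ∈ [16/17, 1) → index 8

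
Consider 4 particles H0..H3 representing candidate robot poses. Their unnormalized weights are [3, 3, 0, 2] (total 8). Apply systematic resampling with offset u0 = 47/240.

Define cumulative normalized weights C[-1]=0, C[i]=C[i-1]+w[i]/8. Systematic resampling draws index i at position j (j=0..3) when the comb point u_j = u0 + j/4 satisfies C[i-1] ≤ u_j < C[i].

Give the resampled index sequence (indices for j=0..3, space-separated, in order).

0 1 1 3

C = [3/8, 3/4, 3/4, 1]
j=0: u_0=47/240 ∈ [0, 3/8) → index 0
j=1: u_1=107/240 ∈ [3/8, 3/4) → index 1
j=2: u_2=167/240 ∈ [3/8, 3/4) → index 1
j=3: u_3=227/240 ∈ [3/4, 1) → index 3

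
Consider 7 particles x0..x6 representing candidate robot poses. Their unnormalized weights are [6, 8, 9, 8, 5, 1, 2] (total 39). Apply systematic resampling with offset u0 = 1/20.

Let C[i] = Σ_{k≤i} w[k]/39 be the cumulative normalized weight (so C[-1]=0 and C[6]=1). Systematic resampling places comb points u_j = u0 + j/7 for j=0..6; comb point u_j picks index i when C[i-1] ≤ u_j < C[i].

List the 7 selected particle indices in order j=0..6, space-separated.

0 1 1 2 3 3 4

C = [2/13, 14/39, 23/39, 31/39, 12/13, 37/39, 1]
j=0: u_0=1/20 ∈ [0, 2/13) → index 0
j=1: u_1=27/140 ∈ [2/13, 14/39) → index 1
j=2: u_2=47/140 ∈ [2/13, 14/39) → index 1
j=3: u_3=67/140 ∈ [14/39, 23/39) → index 2
j=4: u_4=87/140 ∈ [23/39, 31/39) → index 3
j=5: u_5=107/140 ∈ [23/39, 31/39) → index 3
j=6: u_6=127/140 ∈ [31/39, 12/13) → index 4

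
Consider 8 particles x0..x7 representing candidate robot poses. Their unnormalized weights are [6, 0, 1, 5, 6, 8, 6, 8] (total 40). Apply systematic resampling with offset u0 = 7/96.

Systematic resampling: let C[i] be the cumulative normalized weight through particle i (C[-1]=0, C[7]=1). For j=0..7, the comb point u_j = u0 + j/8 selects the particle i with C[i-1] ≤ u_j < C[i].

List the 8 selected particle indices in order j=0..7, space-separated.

C = [3/20, 3/20, 7/40, 3/10, 9/20, 13/20, 4/5, 1]
j=0: u_0=7/96 ∈ [0, 3/20) → index 0
j=1: u_1=19/96 ∈ [7/40, 3/10) → index 3
j=2: u_2=31/96 ∈ [3/10, 9/20) → index 4
j=3: u_3=43/96 ∈ [3/10, 9/20) → index 4
j=4: u_4=55/96 ∈ [9/20, 13/20) → index 5
j=5: u_5=67/96 ∈ [13/20, 4/5) → index 6
j=6: u_6=79/96 ∈ [4/5, 1) → index 7
j=7: u_7=91/96 ∈ [4/5, 1) → index 7

0 3 4 4 5 6 7 7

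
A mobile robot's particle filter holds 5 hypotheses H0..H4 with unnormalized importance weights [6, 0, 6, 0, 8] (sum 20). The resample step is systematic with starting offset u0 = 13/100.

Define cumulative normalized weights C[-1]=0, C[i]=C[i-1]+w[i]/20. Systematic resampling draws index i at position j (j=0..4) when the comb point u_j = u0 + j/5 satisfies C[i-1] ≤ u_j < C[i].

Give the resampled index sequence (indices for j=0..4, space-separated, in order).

C = [3/10, 3/10, 3/5, 3/5, 1]
j=0: u_0=13/100 ∈ [0, 3/10) → index 0
j=1: u_1=33/100 ∈ [3/10, 3/5) → index 2
j=2: u_2=53/100 ∈ [3/10, 3/5) → index 2
j=3: u_3=73/100 ∈ [3/5, 1) → index 4
j=4: u_4=93/100 ∈ [3/5, 1) → index 4

0 2 2 4 4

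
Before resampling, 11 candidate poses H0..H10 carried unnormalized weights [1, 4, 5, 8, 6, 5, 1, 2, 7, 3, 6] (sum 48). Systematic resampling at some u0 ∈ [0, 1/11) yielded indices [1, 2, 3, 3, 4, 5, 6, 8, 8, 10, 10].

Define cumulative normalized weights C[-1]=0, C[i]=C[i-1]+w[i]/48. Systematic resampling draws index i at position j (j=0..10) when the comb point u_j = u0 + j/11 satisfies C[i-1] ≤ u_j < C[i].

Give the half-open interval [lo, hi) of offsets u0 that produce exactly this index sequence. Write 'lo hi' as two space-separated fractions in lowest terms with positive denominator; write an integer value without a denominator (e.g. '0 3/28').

31/528 7/88

C = [1/48, 5/48, 5/24, 3/8, 1/2, 29/48, 5/8, 2/3, 13/16, 7/8, 1]
j=0 picked index 1: u0 ∈ [1/48, 5/48)
j=1 picked index 2: u0 ∈ [7/528, 31/264)
j=2 picked index 3: u0 ∈ [7/264, 17/88)
j=3 picked index 3: u0 ∈ [-17/264, 9/88)
j=4 picked index 4: u0 ∈ [1/88, 3/22)
j=5 picked index 5: u0 ∈ [1/22, 79/528)
j=6 picked index 6: u0 ∈ [31/528, 7/88)
j=7 picked index 8: u0 ∈ [1/33, 31/176)
j=8 picked index 8: u0 ∈ [-2/33, 15/176)
j=9 picked index 10: u0 ∈ [5/88, 2/11)
j=10 picked index 10: u0 ∈ [-3/88, 1/11)
intersection: [31/528, 7/88)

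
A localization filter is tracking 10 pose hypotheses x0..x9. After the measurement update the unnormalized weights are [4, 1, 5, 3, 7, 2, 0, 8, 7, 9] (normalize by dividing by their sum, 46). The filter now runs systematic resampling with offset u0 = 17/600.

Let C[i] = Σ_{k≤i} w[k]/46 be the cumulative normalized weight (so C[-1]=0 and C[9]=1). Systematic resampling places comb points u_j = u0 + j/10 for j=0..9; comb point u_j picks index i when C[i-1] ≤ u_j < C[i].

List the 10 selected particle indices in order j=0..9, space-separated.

C = [2/23, 5/46, 5/23, 13/46, 10/23, 11/23, 11/23, 15/23, 37/46, 1]
j=0: u_0=17/600 ∈ [0, 2/23) → index 0
j=1: u_1=77/600 ∈ [5/46, 5/23) → index 2
j=2: u_2=137/600 ∈ [5/23, 13/46) → index 3
j=3: u_3=197/600 ∈ [13/46, 10/23) → index 4
j=4: u_4=257/600 ∈ [13/46, 10/23) → index 4
j=5: u_5=317/600 ∈ [11/23, 15/23) → index 7
j=6: u_6=377/600 ∈ [11/23, 15/23) → index 7
j=7: u_7=437/600 ∈ [15/23, 37/46) → index 8
j=8: u_8=497/600 ∈ [37/46, 1) → index 9
j=9: u_9=557/600 ∈ [37/46, 1) → index 9

0 2 3 4 4 7 7 8 9 9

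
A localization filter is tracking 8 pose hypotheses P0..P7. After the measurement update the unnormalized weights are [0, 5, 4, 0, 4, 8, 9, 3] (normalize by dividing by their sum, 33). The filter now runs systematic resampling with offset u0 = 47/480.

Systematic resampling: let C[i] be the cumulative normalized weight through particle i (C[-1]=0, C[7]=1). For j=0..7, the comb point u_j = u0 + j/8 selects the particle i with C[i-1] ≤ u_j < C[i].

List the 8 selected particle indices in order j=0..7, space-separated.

1 2 4 5 5 6 6 7

C = [0, 5/33, 3/11, 3/11, 13/33, 7/11, 10/11, 1]
j=0: u_0=47/480 ∈ [0, 5/33) → index 1
j=1: u_1=107/480 ∈ [5/33, 3/11) → index 2
j=2: u_2=167/480 ∈ [3/11, 13/33) → index 4
j=3: u_3=227/480 ∈ [13/33, 7/11) → index 5
j=4: u_4=287/480 ∈ [13/33, 7/11) → index 5
j=5: u_5=347/480 ∈ [7/11, 10/11) → index 6
j=6: u_6=407/480 ∈ [7/11, 10/11) → index 6
j=7: u_7=467/480 ∈ [10/11, 1) → index 7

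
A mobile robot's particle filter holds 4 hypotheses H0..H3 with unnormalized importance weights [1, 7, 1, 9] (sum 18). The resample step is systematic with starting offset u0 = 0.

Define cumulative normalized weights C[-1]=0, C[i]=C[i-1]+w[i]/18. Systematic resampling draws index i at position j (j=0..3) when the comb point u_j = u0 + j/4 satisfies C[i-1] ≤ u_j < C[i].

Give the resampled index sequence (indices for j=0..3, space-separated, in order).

0 1 3 3

C = [1/18, 4/9, 1/2, 1]
j=0: u_0=0 ∈ [0, 1/18) → index 0
j=1: u_1=1/4 ∈ [1/18, 4/9) → index 1
j=2: u_2=1/2 ∈ [1/2, 1) → index 3
j=3: u_3=3/4 ∈ [1/2, 1) → index 3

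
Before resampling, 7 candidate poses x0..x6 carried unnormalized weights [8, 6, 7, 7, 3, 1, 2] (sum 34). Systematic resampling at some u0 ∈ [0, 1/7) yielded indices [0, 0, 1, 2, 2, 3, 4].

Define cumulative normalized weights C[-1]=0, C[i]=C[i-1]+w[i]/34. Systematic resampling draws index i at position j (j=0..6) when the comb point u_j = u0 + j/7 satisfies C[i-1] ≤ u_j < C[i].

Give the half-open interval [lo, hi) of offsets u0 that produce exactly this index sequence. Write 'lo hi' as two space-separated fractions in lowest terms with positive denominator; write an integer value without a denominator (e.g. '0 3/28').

C = [4/17, 7/17, 21/34, 14/17, 31/34, 16/17, 1]
j=0 picked index 0: u0 ∈ [0, 4/17)
j=1 picked index 0: u0 ∈ [-1/7, 11/119)
j=2 picked index 1: u0 ∈ [-6/119, 15/119)
j=3 picked index 2: u0 ∈ [-2/119, 45/238)
j=4 picked index 2: u0 ∈ [-19/119, 11/238)
j=5 picked index 3: u0 ∈ [-23/238, 13/119)
j=6 picked index 4: u0 ∈ [-4/119, 13/238)
intersection: [0, 11/238)

0 11/238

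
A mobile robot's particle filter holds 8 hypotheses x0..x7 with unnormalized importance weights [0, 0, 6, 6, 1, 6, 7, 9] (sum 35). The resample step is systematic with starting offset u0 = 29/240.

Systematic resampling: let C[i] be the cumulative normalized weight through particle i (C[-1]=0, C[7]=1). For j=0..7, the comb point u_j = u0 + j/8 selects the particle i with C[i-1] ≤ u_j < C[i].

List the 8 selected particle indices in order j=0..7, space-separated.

2 3 4 5 6 7 7 7

C = [0, 0, 6/35, 12/35, 13/35, 19/35, 26/35, 1]
j=0: u_0=29/240 ∈ [0, 6/35) → index 2
j=1: u_1=59/240 ∈ [6/35, 12/35) → index 3
j=2: u_2=89/240 ∈ [12/35, 13/35) → index 4
j=3: u_3=119/240 ∈ [13/35, 19/35) → index 5
j=4: u_4=149/240 ∈ [19/35, 26/35) → index 6
j=5: u_5=179/240 ∈ [26/35, 1) → index 7
j=6: u_6=209/240 ∈ [26/35, 1) → index 7
j=7: u_7=239/240 ∈ [26/35, 1) → index 7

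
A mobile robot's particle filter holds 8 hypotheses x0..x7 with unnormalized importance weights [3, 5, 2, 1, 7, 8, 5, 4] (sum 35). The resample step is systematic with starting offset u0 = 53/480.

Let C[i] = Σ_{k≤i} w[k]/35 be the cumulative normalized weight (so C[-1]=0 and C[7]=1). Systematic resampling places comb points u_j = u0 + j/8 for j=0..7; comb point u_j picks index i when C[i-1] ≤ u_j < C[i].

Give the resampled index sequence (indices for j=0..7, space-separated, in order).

1 2 4 4 5 5 6 7

C = [3/35, 8/35, 2/7, 11/35, 18/35, 26/35, 31/35, 1]
j=0: u_0=53/480 ∈ [3/35, 8/35) → index 1
j=1: u_1=113/480 ∈ [8/35, 2/7) → index 2
j=2: u_2=173/480 ∈ [11/35, 18/35) → index 4
j=3: u_3=233/480 ∈ [11/35, 18/35) → index 4
j=4: u_4=293/480 ∈ [18/35, 26/35) → index 5
j=5: u_5=353/480 ∈ [18/35, 26/35) → index 5
j=6: u_6=413/480 ∈ [26/35, 31/35) → index 6
j=7: u_7=473/480 ∈ [31/35, 1) → index 7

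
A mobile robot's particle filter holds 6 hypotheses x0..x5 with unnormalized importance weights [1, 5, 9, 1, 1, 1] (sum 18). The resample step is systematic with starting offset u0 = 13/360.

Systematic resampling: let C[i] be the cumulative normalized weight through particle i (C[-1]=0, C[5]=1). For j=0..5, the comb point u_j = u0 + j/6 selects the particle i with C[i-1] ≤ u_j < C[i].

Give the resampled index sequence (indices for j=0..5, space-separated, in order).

0 1 2 2 2 3

C = [1/18, 1/3, 5/6, 8/9, 17/18, 1]
j=0: u_0=13/360 ∈ [0, 1/18) → index 0
j=1: u_1=73/360 ∈ [1/18, 1/3) → index 1
j=2: u_2=133/360 ∈ [1/3, 5/6) → index 2
j=3: u_3=193/360 ∈ [1/3, 5/6) → index 2
j=4: u_4=253/360 ∈ [1/3, 5/6) → index 2
j=5: u_5=313/360 ∈ [5/6, 8/9) → index 3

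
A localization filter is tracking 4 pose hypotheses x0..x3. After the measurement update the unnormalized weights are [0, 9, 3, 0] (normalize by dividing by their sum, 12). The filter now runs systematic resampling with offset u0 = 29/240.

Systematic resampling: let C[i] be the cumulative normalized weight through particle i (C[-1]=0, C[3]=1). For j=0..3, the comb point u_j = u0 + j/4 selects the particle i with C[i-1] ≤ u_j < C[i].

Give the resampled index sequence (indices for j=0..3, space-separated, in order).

C = [0, 3/4, 1, 1]
j=0: u_0=29/240 ∈ [0, 3/4) → index 1
j=1: u_1=89/240 ∈ [0, 3/4) → index 1
j=2: u_2=149/240 ∈ [0, 3/4) → index 1
j=3: u_3=209/240 ∈ [3/4, 1) → index 2

1 1 1 2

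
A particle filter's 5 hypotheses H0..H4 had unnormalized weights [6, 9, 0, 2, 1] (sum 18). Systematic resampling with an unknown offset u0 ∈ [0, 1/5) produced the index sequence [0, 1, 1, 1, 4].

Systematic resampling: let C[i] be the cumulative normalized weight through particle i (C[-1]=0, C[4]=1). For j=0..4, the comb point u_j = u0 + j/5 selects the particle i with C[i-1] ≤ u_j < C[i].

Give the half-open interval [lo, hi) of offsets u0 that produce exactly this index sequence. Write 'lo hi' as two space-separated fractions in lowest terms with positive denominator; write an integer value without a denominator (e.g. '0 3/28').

C = [1/3, 5/6, 5/6, 17/18, 1]
j=0 picked index 0: u0 ∈ [0, 1/3)
j=1 picked index 1: u0 ∈ [2/15, 19/30)
j=2 picked index 1: u0 ∈ [-1/15, 13/30)
j=3 picked index 1: u0 ∈ [-4/15, 7/30)
j=4 picked index 4: u0 ∈ [13/90, 1/5)
intersection: [13/90, 1/5)

13/90 1/5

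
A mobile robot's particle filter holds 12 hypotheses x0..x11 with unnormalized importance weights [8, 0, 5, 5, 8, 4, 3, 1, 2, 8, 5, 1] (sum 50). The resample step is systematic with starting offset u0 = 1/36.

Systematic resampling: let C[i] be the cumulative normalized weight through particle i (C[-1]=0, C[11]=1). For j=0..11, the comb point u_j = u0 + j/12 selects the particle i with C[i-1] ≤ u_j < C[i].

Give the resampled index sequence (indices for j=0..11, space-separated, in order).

0 0 2 3 4 4 5 6 8 9 9 10

C = [4/25, 4/25, 13/50, 9/25, 13/25, 3/5, 33/50, 17/25, 18/25, 22/25, 49/50, 1]
j=0: u_0=1/36 ∈ [0, 4/25) → index 0
j=1: u_1=1/9 ∈ [0, 4/25) → index 0
j=2: u_2=7/36 ∈ [4/25, 13/50) → index 2
j=3: u_3=5/18 ∈ [13/50, 9/25) → index 3
j=4: u_4=13/36 ∈ [9/25, 13/25) → index 4
j=5: u_5=4/9 ∈ [9/25, 13/25) → index 4
j=6: u_6=19/36 ∈ [13/25, 3/5) → index 5
j=7: u_7=11/18 ∈ [3/5, 33/50) → index 6
j=8: u_8=25/36 ∈ [17/25, 18/25) → index 8
j=9: u_9=7/9 ∈ [18/25, 22/25) → index 9
j=10: u_10=31/36 ∈ [18/25, 22/25) → index 9
j=11: u_11=17/18 ∈ [22/25, 49/50) → index 10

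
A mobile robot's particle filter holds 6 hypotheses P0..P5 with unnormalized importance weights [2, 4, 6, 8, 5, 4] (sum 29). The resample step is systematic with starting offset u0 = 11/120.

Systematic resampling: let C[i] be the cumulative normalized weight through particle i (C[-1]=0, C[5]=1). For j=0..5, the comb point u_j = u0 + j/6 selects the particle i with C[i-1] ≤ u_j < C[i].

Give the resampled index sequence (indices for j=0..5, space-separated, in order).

C = [2/29, 6/29, 12/29, 20/29, 25/29, 1]
j=0: u_0=11/120 ∈ [2/29, 6/29) → index 1
j=1: u_1=31/120 ∈ [6/29, 12/29) → index 2
j=2: u_2=17/40 ∈ [12/29, 20/29) → index 3
j=3: u_3=71/120 ∈ [12/29, 20/29) → index 3
j=4: u_4=91/120 ∈ [20/29, 25/29) → index 4
j=5: u_5=37/40 ∈ [25/29, 1) → index 5

1 2 3 3 4 5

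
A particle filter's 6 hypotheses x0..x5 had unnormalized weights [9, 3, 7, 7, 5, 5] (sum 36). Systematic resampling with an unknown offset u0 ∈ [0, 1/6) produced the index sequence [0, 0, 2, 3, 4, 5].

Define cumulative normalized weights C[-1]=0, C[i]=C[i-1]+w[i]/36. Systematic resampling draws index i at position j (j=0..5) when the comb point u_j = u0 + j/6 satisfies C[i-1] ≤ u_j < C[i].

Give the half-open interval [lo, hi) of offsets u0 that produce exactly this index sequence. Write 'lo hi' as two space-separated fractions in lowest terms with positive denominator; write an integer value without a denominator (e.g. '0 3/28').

C = [1/4, 1/3, 19/36, 13/18, 31/36, 1]
j=0 picked index 0: u0 ∈ [0, 1/4)
j=1 picked index 0: u0 ∈ [-1/6, 1/12)
j=2 picked index 2: u0 ∈ [0, 7/36)
j=3 picked index 3: u0 ∈ [1/36, 2/9)
j=4 picked index 4: u0 ∈ [1/18, 7/36)
j=5 picked index 5: u0 ∈ [1/36, 1/6)
intersection: [1/18, 1/12)

1/18 1/12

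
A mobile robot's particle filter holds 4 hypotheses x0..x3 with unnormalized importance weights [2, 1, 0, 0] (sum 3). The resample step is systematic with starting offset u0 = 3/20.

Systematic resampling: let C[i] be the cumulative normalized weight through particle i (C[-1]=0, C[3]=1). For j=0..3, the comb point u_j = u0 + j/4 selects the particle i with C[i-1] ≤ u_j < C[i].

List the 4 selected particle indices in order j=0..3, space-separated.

C = [2/3, 1, 1, 1]
j=0: u_0=3/20 ∈ [0, 2/3) → index 0
j=1: u_1=2/5 ∈ [0, 2/3) → index 0
j=2: u_2=13/20 ∈ [0, 2/3) → index 0
j=3: u_3=9/10 ∈ [2/3, 1) → index 1

0 0 0 1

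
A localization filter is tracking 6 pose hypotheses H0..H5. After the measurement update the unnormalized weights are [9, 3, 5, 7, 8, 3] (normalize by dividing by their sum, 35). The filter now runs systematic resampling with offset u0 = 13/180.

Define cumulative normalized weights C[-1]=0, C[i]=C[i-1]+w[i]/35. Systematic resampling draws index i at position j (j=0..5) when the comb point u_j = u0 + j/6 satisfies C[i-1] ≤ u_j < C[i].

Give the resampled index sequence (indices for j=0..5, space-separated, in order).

C = [9/35, 12/35, 17/35, 24/35, 32/35, 1]
j=0: u_0=13/180 ∈ [0, 9/35) → index 0
j=1: u_1=43/180 ∈ [0, 9/35) → index 0
j=2: u_2=73/180 ∈ [12/35, 17/35) → index 2
j=3: u_3=103/180 ∈ [17/35, 24/35) → index 3
j=4: u_4=133/180 ∈ [24/35, 32/35) → index 4
j=5: u_5=163/180 ∈ [24/35, 32/35) → index 4

0 0 2 3 4 4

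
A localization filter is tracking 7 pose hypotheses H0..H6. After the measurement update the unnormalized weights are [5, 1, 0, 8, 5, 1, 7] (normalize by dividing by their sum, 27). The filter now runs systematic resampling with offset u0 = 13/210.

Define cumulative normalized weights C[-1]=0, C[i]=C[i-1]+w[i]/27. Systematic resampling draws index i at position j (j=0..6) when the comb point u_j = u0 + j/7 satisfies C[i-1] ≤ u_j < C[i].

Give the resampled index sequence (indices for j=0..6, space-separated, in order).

C = [5/27, 2/9, 2/9, 14/27, 19/27, 20/27, 1]
j=0: u_0=13/210 ∈ [0, 5/27) → index 0
j=1: u_1=43/210 ∈ [5/27, 2/9) → index 1
j=2: u_2=73/210 ∈ [2/9, 14/27) → index 3
j=3: u_3=103/210 ∈ [2/9, 14/27) → index 3
j=4: u_4=19/30 ∈ [14/27, 19/27) → index 4
j=5: u_5=163/210 ∈ [20/27, 1) → index 6
j=6: u_6=193/210 ∈ [20/27, 1) → index 6

0 1 3 3 4 6 6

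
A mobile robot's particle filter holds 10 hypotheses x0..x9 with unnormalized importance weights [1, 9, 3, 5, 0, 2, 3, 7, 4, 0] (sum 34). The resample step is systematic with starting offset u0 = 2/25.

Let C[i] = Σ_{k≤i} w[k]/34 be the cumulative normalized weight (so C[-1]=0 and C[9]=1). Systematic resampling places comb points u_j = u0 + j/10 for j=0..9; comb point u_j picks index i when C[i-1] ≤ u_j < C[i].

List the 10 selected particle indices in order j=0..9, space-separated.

C = [1/34, 5/17, 13/34, 9/17, 9/17, 10/17, 23/34, 15/17, 1, 1]
j=0: u_0=2/25 ∈ [1/34, 5/17) → index 1
j=1: u_1=9/50 ∈ [1/34, 5/17) → index 1
j=2: u_2=7/25 ∈ [1/34, 5/17) → index 1
j=3: u_3=19/50 ∈ [5/17, 13/34) → index 2
j=4: u_4=12/25 ∈ [13/34, 9/17) → index 3
j=5: u_5=29/50 ∈ [9/17, 10/17) → index 5
j=6: u_6=17/25 ∈ [23/34, 15/17) → index 7
j=7: u_7=39/50 ∈ [23/34, 15/17) → index 7
j=8: u_8=22/25 ∈ [23/34, 15/17) → index 7
j=9: u_9=49/50 ∈ [15/17, 1) → index 8

1 1 1 2 3 5 7 7 7 8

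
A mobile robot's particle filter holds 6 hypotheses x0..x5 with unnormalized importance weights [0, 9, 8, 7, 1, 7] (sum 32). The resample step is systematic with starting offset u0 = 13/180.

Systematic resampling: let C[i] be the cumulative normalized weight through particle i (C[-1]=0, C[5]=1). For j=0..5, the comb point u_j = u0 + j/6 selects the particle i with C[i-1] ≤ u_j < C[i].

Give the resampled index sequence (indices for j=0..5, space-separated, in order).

1 1 2 3 3 5

C = [0, 9/32, 17/32, 3/4, 25/32, 1]
j=0: u_0=13/180 ∈ [0, 9/32) → index 1
j=1: u_1=43/180 ∈ [0, 9/32) → index 1
j=2: u_2=73/180 ∈ [9/32, 17/32) → index 2
j=3: u_3=103/180 ∈ [17/32, 3/4) → index 3
j=4: u_4=133/180 ∈ [17/32, 3/4) → index 3
j=5: u_5=163/180 ∈ [25/32, 1) → index 5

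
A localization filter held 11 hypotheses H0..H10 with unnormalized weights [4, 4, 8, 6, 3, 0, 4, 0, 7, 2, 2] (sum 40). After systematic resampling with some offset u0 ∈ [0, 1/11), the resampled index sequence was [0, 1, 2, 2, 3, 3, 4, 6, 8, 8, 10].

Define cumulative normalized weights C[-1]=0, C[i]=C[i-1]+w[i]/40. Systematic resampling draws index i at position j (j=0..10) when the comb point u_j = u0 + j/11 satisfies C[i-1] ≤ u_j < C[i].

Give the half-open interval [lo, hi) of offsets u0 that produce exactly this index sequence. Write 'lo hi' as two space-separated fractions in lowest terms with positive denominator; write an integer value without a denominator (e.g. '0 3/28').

9/220 7/88

C = [1/10, 1/5, 2/5, 11/20, 5/8, 5/8, 29/40, 29/40, 9/10, 19/20, 1]
j=0 picked index 0: u0 ∈ [0, 1/10)
j=1 picked index 1: u0 ∈ [1/110, 6/55)
j=2 picked index 2: u0 ∈ [1/55, 12/55)
j=3 picked index 2: u0 ∈ [-4/55, 7/55)
j=4 picked index 3: u0 ∈ [2/55, 41/220)
j=5 picked index 3: u0 ∈ [-3/55, 21/220)
j=6 picked index 4: u0 ∈ [1/220, 7/88)
j=7 picked index 6: u0 ∈ [-1/88, 39/440)
j=8 picked index 8: u0 ∈ [-1/440, 19/110)
j=9 picked index 8: u0 ∈ [-41/440, 9/110)
j=10 picked index 10: u0 ∈ [9/220, 1/11)
intersection: [9/220, 7/88)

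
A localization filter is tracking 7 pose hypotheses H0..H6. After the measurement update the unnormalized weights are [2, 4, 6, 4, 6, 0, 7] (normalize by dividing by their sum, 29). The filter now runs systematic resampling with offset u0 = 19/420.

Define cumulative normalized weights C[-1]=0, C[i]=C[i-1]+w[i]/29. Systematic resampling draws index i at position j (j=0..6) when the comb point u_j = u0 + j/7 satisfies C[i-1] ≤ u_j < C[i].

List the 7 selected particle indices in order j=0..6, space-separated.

C = [2/29, 6/29, 12/29, 16/29, 22/29, 22/29, 1]
j=0: u_0=19/420 ∈ [0, 2/29) → index 0
j=1: u_1=79/420 ∈ [2/29, 6/29) → index 1
j=2: u_2=139/420 ∈ [6/29, 12/29) → index 2
j=3: u_3=199/420 ∈ [12/29, 16/29) → index 3
j=4: u_4=37/60 ∈ [16/29, 22/29) → index 4
j=5: u_5=319/420 ∈ [22/29, 1) → index 6
j=6: u_6=379/420 ∈ [22/29, 1) → index 6

0 1 2 3 4 6 6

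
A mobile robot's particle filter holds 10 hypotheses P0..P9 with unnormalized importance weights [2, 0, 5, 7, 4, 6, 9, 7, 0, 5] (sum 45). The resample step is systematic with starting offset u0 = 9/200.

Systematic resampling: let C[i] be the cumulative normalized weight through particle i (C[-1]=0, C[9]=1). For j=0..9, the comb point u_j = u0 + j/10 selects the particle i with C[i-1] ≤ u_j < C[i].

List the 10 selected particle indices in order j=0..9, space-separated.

2 2 3 4 5 6 6 7 7 9

C = [2/45, 2/45, 7/45, 14/45, 2/5, 8/15, 11/15, 8/9, 8/9, 1]
j=0: u_0=9/200 ∈ [2/45, 7/45) → index 2
j=1: u_1=29/200 ∈ [2/45, 7/45) → index 2
j=2: u_2=49/200 ∈ [7/45, 14/45) → index 3
j=3: u_3=69/200 ∈ [14/45, 2/5) → index 4
j=4: u_4=89/200 ∈ [2/5, 8/15) → index 5
j=5: u_5=109/200 ∈ [8/15, 11/15) → index 6
j=6: u_6=129/200 ∈ [8/15, 11/15) → index 6
j=7: u_7=149/200 ∈ [11/15, 8/9) → index 7
j=8: u_8=169/200 ∈ [11/15, 8/9) → index 7
j=9: u_9=189/200 ∈ [8/9, 1) → index 9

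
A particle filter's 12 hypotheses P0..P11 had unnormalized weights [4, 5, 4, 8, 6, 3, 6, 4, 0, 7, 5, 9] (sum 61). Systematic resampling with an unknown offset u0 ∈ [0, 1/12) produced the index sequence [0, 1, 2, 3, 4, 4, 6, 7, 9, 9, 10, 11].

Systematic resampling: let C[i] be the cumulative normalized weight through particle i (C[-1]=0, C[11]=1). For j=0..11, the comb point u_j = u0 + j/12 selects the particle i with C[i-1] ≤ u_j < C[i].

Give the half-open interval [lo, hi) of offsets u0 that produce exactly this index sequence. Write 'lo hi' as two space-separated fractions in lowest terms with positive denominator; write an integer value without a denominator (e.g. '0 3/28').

C = [4/61, 9/61, 13/61, 21/61, 27/61, 30/61, 36/61, 40/61, 40/61, 47/61, 52/61, 1]
j=0 picked index 0: u0 ∈ [0, 4/61)
j=1 picked index 1: u0 ∈ [-13/732, 47/732)
j=2 picked index 2: u0 ∈ [-7/366, 17/366)
j=3 picked index 3: u0 ∈ [-9/244, 23/244)
j=4 picked index 4: u0 ∈ [2/183, 20/183)
j=5 picked index 4: u0 ∈ [-53/732, 19/732)
j=6 picked index 6: u0 ∈ [-1/122, 11/122)
j=7 picked index 7: u0 ∈ [5/732, 53/732)
j=8 picked index 9: u0 ∈ [-2/183, 19/183)
j=9 picked index 9: u0 ∈ [-23/244, 5/244)
j=10 picked index 10: u0 ∈ [-23/366, 7/366)
j=11 picked index 11: u0 ∈ [-47/732, 1/12)
intersection: [2/183, 7/366)

2/183 7/366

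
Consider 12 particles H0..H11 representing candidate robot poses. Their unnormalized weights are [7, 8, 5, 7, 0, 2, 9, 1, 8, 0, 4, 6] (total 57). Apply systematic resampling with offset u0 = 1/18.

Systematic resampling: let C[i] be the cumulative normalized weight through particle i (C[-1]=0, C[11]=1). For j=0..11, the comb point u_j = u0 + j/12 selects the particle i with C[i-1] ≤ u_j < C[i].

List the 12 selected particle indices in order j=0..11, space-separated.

C = [7/57, 5/19, 20/57, 9/19, 9/19, 29/57, 2/3, 13/19, 47/57, 47/57, 17/19, 1]
j=0: u_0=1/18 ∈ [0, 7/57) → index 0
j=1: u_1=5/36 ∈ [7/57, 5/19) → index 1
j=2: u_2=2/9 ∈ [7/57, 5/19) → index 1
j=3: u_3=11/36 ∈ [5/19, 20/57) → index 2
j=4: u_4=7/18 ∈ [20/57, 9/19) → index 3
j=5: u_5=17/36 ∈ [20/57, 9/19) → index 3
j=6: u_6=5/9 ∈ [29/57, 2/3) → index 6
j=7: u_7=23/36 ∈ [29/57, 2/3) → index 6
j=8: u_8=13/18 ∈ [13/19, 47/57) → index 8
j=9: u_9=29/36 ∈ [13/19, 47/57) → index 8
j=10: u_10=8/9 ∈ [47/57, 17/19) → index 10
j=11: u_11=35/36 ∈ [17/19, 1) → index 11

0 1 1 2 3 3 6 6 8 8 10 11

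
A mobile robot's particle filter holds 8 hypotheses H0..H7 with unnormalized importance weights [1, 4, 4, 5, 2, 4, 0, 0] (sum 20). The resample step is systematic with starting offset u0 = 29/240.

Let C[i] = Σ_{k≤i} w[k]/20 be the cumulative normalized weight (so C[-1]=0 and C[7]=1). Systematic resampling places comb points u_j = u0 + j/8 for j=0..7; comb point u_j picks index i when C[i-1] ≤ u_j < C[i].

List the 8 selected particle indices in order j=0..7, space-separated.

1 1 2 3 3 4 5 5

C = [1/20, 1/4, 9/20, 7/10, 4/5, 1, 1, 1]
j=0: u_0=29/240 ∈ [1/20, 1/4) → index 1
j=1: u_1=59/240 ∈ [1/20, 1/4) → index 1
j=2: u_2=89/240 ∈ [1/4, 9/20) → index 2
j=3: u_3=119/240 ∈ [9/20, 7/10) → index 3
j=4: u_4=149/240 ∈ [9/20, 7/10) → index 3
j=5: u_5=179/240 ∈ [7/10, 4/5) → index 4
j=6: u_6=209/240 ∈ [4/5, 1) → index 5
j=7: u_7=239/240 ∈ [4/5, 1) → index 5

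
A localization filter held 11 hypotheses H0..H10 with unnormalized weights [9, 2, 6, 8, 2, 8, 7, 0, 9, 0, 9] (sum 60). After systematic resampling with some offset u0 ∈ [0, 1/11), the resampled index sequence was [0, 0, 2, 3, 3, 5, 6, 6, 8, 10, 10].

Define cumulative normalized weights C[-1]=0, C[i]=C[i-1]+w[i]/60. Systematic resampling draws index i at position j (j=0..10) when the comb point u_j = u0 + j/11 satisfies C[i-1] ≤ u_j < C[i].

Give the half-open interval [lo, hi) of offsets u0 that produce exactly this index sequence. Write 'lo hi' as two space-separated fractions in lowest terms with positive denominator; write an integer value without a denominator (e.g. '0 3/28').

5/132 7/132

C = [3/20, 11/60, 17/60, 5/12, 9/20, 7/12, 7/10, 7/10, 17/20, 17/20, 1]
j=0 picked index 0: u0 ∈ [0, 3/20)
j=1 picked index 0: u0 ∈ [-1/11, 13/220)
j=2 picked index 2: u0 ∈ [1/660, 67/660)
j=3 picked index 3: u0 ∈ [7/660, 19/132)
j=4 picked index 3: u0 ∈ [-53/660, 7/132)
j=5 picked index 5: u0 ∈ [-1/220, 17/132)
j=6 picked index 6: u0 ∈ [5/132, 17/110)
j=7 picked index 6: u0 ∈ [-7/132, 7/110)
j=8 picked index 8: u0 ∈ [-3/110, 27/220)
j=9 picked index 10: u0 ∈ [7/220, 2/11)
j=10 picked index 10: u0 ∈ [-13/220, 1/11)
intersection: [5/132, 7/132)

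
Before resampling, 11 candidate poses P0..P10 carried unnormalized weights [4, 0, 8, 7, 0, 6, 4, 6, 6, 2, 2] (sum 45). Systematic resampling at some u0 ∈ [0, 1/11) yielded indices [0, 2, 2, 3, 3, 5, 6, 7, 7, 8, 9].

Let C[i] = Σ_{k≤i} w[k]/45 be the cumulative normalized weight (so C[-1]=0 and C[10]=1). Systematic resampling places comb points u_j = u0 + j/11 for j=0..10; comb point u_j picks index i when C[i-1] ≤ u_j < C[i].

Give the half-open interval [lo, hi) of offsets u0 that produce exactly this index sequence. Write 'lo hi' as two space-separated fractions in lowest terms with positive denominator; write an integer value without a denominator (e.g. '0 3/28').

C = [4/45, 4/45, 4/15, 19/45, 19/45, 5/9, 29/45, 7/9, 41/45, 43/45, 1]
j=0 picked index 0: u0 ∈ [0, 4/45)
j=1 picked index 2: u0 ∈ [-1/495, 29/165)
j=2 picked index 2: u0 ∈ [-46/495, 14/165)
j=3 picked index 3: u0 ∈ [-1/165, 74/495)
j=4 picked index 3: u0 ∈ [-16/165, 29/495)
j=5 picked index 5: u0 ∈ [-16/495, 10/99)
j=6 picked index 6: u0 ∈ [1/99, 49/495)
j=7 picked index 7: u0 ∈ [4/495, 14/99)
j=8 picked index 7: u0 ∈ [-41/495, 5/99)
j=9 picked index 8: u0 ∈ [-4/99, 46/495)
j=10 picked index 9: u0 ∈ [1/495, 23/495)
intersection: [1/99, 23/495)

1/99 23/495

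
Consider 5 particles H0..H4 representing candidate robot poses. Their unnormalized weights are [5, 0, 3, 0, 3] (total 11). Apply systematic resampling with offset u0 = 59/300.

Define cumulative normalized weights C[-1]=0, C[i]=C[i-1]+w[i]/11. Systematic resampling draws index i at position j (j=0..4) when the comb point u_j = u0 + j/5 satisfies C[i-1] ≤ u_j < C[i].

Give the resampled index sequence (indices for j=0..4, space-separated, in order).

C = [5/11, 5/11, 8/11, 8/11, 1]
j=0: u_0=59/300 ∈ [0, 5/11) → index 0
j=1: u_1=119/300 ∈ [0, 5/11) → index 0
j=2: u_2=179/300 ∈ [5/11, 8/11) → index 2
j=3: u_3=239/300 ∈ [8/11, 1) → index 4
j=4: u_4=299/300 ∈ [8/11, 1) → index 4

0 0 2 4 4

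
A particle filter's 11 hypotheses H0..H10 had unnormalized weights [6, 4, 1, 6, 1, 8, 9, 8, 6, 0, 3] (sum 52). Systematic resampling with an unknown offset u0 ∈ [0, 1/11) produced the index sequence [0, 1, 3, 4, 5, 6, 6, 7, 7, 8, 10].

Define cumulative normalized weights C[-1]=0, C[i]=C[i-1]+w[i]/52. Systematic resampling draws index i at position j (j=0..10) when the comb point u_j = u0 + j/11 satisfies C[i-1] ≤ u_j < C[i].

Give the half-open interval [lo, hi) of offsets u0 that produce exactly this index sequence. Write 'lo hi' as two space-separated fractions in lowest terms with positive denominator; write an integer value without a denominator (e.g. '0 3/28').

C = [3/26, 5/26, 11/52, 17/52, 9/26, 1/2, 35/52, 43/52, 49/52, 49/52, 1]
j=0 picked index 0: u0 ∈ [0, 3/26)
j=1 picked index 1: u0 ∈ [7/286, 29/286)
j=2 picked index 3: u0 ∈ [17/572, 83/572)
j=3 picked index 4: u0 ∈ [31/572, 21/286)
j=4 picked index 5: u0 ∈ [-5/286, 3/22)
j=5 picked index 6: u0 ∈ [1/22, 125/572)
j=6 picked index 6: u0 ∈ [-1/22, 73/572)
j=7 picked index 7: u0 ∈ [21/572, 109/572)
j=8 picked index 7: u0 ∈ [-31/572, 57/572)
j=9 picked index 8: u0 ∈ [5/572, 71/572)
j=10 picked index 10: u0 ∈ [19/572, 1/11)
intersection: [31/572, 21/286)

31/572 21/286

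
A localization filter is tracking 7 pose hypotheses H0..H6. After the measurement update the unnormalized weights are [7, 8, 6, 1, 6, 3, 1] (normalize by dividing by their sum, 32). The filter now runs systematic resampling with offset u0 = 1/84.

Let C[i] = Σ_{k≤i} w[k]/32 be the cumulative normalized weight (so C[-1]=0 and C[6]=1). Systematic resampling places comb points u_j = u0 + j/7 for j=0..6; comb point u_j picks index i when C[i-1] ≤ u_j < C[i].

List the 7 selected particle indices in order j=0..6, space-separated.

C = [7/32, 15/32, 21/32, 11/16, 7/8, 31/32, 1]
j=0: u_0=1/84 ∈ [0, 7/32) → index 0
j=1: u_1=13/84 ∈ [0, 7/32) → index 0
j=2: u_2=25/84 ∈ [7/32, 15/32) → index 1
j=3: u_3=37/84 ∈ [7/32, 15/32) → index 1
j=4: u_4=7/12 ∈ [15/32, 21/32) → index 2
j=5: u_5=61/84 ∈ [11/16, 7/8) → index 4
j=6: u_6=73/84 ∈ [11/16, 7/8) → index 4

0 0 1 1 2 4 4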